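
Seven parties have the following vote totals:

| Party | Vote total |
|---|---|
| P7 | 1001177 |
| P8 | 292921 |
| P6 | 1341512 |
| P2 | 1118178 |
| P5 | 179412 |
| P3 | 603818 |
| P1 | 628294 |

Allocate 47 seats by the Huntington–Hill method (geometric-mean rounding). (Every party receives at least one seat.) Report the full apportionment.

With divisor 112476: modified quotas P7 8.901, P8 2.604, P6 11.927, P2 9.941, P5 1.595, P3 5.368, P1 5.586.
Geometric-mean thresholds: P7 √(8·9)=8.485, P8 √(2·3)=2.449, P6 √(11·12)=11.489, P2 √(9·10)=9.487, P5 √(1·2)=1.414, P3 √(5·6)=5.477, P1 √(5·6)=5.477.
Each quota rounded against its threshold gives P7 9, P8 3, P6 12, P2 10, P5 2, P3 5, P1 6 (total 47).

P7: 9, P8: 3, P6: 12, P2: 10, P5: 2, P3: 5, P1: 6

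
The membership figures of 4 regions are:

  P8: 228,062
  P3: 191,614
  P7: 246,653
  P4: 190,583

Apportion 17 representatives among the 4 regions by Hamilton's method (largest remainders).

P8 4, P3 4, P7 5, P4 4

Standard divisor: 856912 ÷ 17 ≈ 50406.588.
Standard quotas: P8 4.5244, P3 3.8014, P7 4.8933, P4 3.7809.
Lower quotas: P8 4, P3 3, P7 4, P4 3 (sum 14, leaving 3 seats).
Remainders in descending order: P7 0.8933, P3 0.8014, P4 0.7809, P8 0.5244.
Largest remainders: P7, P3, P4 receive the extra seats.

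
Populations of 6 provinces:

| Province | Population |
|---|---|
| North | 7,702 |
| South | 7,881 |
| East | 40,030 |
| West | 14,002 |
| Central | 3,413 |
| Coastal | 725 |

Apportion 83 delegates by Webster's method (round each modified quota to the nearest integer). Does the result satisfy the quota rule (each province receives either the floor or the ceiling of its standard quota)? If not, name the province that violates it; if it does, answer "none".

Standard quotas: North 8.668, South 8.869, East 45.049, West 15.758, Central 3.841, Coastal 0.816.
Webster allocation: North 9, South 9, East 44, West 16, Central 4, Coastal 1.
East has quota 45.049 (lower 45, upper 46) but receives 44 — outside the quota interval.

East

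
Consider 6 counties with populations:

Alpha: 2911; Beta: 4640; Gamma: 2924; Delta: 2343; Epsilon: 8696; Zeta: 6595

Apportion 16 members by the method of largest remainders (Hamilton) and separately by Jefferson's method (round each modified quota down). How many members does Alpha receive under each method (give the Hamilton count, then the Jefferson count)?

2 and 1

Hamilton: Alpha 2, Beta 2, Gamma 2, Delta 1, Epsilon 5, Zeta 4.
Jefferson: Alpha 1, Beta 3, Gamma 2, Delta 1, Epsilon 5, Zeta 4.
Alpha gets 2 under Hamilton and 1 under Jefferson.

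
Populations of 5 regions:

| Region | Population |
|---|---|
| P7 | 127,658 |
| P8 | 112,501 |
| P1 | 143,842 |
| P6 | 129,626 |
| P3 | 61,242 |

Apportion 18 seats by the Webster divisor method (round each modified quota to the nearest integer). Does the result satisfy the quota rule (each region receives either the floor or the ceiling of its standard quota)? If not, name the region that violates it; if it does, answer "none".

Standard quotas: P7 3.997, P8 3.523, P1 4.504, P6 4.059, P3 1.918.
Webster allocation: P7 4, P8 4, P1 4, P6 4, P3 2.
Every allocation lies between the lower and upper quota.

none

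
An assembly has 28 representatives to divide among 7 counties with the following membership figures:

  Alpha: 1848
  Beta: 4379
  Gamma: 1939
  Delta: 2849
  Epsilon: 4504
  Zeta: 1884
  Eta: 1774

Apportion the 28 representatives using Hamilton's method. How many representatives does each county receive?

Total 19177; standard divisor 19177/28 ≈ 684.893.
Standard quotas: Alpha 2.698, Beta 6.394, Gamma 2.831, Delta 4.160, Epsilon 6.576, Zeta 2.751, Eta 2.590.
Lower quotas: Alpha 2, Beta 6, Gamma 2, Delta 4, Epsilon 6, Zeta 2, Eta 2 (sum 24, leaving 4 seats).
Remainders in descending order: Gamma 0.831, Zeta 0.751, Alpha 0.698, Eta 0.590, Epsilon 0.576, Beta 0.394, Delta 0.160.
The surplus seats go to Gamma, Zeta, Alpha, Eta.

Alpha 3, Beta 6, Gamma 3, Delta 4, Epsilon 6, Zeta 3, Eta 3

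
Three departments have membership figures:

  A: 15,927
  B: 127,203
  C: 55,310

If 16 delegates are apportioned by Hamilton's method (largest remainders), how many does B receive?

10

Standard divisor: 198440 ÷ 16 ≈ 12402.5.
Standard quotas: A 1.2842, B 10.2562, C 4.4596.
Lower quotas: A 1, B 10, C 4 (sum 15, leaving 1 seat).
Remainders in descending order: C 0.4596, A 0.2842, B 0.2562.
The surplus seat goes to C.
B receives 10.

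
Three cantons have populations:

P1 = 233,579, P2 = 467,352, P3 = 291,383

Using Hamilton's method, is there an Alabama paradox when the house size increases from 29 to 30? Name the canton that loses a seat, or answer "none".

none

At 29 seats: P1 7, P2 14, P3 8.
At 30 seats: P1 7, P2 14, P3 9.
No canton's allocation decreased.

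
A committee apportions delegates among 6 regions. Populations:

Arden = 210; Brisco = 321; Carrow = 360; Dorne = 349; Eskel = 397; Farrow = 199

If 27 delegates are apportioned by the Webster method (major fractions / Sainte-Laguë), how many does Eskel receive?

Standard divisor 1836/27 ≈ 68; standard quotas: Arden 3.088, Brisco 4.721, Carrow 5.294, Dorne 5.132, Eskel 5.838, Farrow 2.926.
Rounding to the nearest integer gives Arden 3, Brisco 5, Carrow 5, Dorne 5, Eskel 6, Farrow 3 — total 27, matching the house size, so no adjustment is needed.
Eskel receives 6.

6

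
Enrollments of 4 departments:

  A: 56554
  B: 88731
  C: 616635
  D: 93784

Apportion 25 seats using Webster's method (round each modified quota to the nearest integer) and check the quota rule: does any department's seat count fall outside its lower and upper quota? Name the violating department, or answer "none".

C

Standard quotas: A 1.652, B 2.592, C 18.015, D 2.740.
Webster allocation: A 2, B 3, C 17, D 3.
C has quota 18.015 (lower 18, upper 19) but receives 17 — outside the quota interval.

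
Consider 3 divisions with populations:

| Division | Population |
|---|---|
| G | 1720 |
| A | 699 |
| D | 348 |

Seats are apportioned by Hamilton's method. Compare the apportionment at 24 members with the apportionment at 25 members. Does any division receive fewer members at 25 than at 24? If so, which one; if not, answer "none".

none

At 24 seats: G 15, A 6, D 3.
At 25 seats: G 16, A 6, D 3.
No division's allocation decreased.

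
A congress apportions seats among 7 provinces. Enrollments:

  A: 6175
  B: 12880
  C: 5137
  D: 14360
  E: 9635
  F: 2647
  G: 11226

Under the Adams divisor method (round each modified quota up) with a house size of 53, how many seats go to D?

12

Standard divisor 62060/53 ≈ 1170.943; standard quotas: A 5.274, B 11.000, C 4.387, D 12.264, E 8.228, F 2.261, G 9.587.
Rounding up gives 6, 11, 5, 13, 9, 3, 10 = 57 seats, so the divisor must be adjusted.
With modified divisor 1270: modified quotas A 4.862, B 10.142, C 4.045, D 11.307, E 7.587, F 2.084, G 8.839.
Rounding up: A 5, B 11, C 5, D 12, E 8, F 3, G 9 (total 53).
D receives 12.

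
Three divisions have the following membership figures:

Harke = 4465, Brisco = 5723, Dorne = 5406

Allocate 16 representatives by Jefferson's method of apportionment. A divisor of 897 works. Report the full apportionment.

Harke: 4, Brisco: 6, Dorne: 6

With modified divisor 897: modified quotas Harke 4.978, Brisco 6.380, Dorne 6.027.
Rounding down: Harke 4, Brisco 6, Dorne 6 (total 16).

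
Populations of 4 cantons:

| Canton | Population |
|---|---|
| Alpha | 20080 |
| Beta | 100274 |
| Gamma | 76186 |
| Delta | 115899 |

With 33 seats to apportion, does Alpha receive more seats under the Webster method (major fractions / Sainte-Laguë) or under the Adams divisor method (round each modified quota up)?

Adams

Webster: Alpha 2, Beta 11, Gamma 8, Delta 12.
Adams: Alpha 3, Beta 10, Gamma 8, Delta 12.
Alpha gets 2 under Webster and 3 under Adams.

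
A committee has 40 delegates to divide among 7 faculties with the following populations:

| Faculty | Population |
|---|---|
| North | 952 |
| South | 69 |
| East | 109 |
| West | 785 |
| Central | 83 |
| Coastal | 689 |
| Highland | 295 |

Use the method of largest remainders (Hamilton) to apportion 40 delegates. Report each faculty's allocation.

Standard divisor: 2982 ÷ 40 ≈ 74.55.
Standard quotas: North 12.770, South 0.926, East 1.462, West 10.530, Central 1.113, Coastal 9.242, Highland 3.957.
Lower quotas: North 12, South 0, East 1, West 10, Central 1, Coastal 9, Highland 3 (sum 36, leaving 4 seats).
Remainders in descending order: Highland 0.957, South 0.926, North 0.770, West 0.530, East 0.462, Coastal 0.242, Central 0.113.
Largest remainders: Highland, South, North, West receive the extra seats.

North=13, South=1, East=1, West=11, Central=1, Coastal=9, Highland=4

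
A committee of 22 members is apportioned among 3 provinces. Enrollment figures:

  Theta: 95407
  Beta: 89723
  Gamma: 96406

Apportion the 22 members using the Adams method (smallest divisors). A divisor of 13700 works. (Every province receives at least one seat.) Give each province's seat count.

With modified divisor 13700: modified quotas Theta 6.964, Beta 6.549, Gamma 7.037.
Rounding up: Theta 7, Beta 7, Gamma 8 (total 22).

Theta 7; Beta 7; Gamma 8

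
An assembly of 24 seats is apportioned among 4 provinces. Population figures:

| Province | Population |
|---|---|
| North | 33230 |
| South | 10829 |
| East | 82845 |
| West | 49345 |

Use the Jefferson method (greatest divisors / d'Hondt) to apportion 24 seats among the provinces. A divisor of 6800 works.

With modified divisor 6800: modified quotas North 4.887, South 1.593, East 12.183, West 7.257.
Rounding down: North 4, South 1, East 12, West 7 (total 24).

North 4, South 1, East 12, West 7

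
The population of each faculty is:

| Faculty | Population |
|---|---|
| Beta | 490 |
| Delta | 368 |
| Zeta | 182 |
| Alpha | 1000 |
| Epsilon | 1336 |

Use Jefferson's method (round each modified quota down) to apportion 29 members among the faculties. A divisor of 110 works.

With modified divisor 110: modified quotas Beta 4.455, Delta 3.345, Zeta 1.655, Alpha 9.091, Epsilon 12.145.
Rounding down: Beta 4, Delta 3, Zeta 1, Alpha 9, Epsilon 12 (total 29).

Beta 4; Delta 3; Zeta 1; Alpha 9; Epsilon 12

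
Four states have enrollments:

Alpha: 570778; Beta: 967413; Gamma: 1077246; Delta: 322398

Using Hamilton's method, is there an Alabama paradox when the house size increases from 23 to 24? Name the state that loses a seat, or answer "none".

At 23 seats: Alpha 4, Beta 8, Gamma 8, Delta 3.
At 24 seats: Alpha 5, Beta 8, Gamma 9, Delta 2.
Delta drops from 3 to 2.

Delta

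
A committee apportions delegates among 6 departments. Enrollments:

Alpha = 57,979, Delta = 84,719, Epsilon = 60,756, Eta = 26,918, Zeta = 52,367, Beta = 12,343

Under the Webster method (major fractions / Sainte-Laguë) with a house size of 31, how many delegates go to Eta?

3

Standard divisor 295082/31 ≈ 9518.774; standard quotas: Alpha 6.091, Delta 8.900, Epsilon 6.383, Eta 2.828, Zeta 5.501, Beta 1.297.
Rounding to the nearest integer gives Alpha 6, Delta 9, Epsilon 6, Eta 3, Zeta 6, Beta 1 — total 31, matching the house size, so no adjustment is needed.
Eta receives 3.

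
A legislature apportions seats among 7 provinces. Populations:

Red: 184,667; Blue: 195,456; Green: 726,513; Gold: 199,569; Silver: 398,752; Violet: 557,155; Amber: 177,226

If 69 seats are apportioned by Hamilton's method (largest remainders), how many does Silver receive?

Standard divisor: 2439338 ÷ 69 ≈ 35352.725.
Standard quotas: Red 5.2236, Blue 5.5287, Green 20.5504, Gold 5.6451, Silver 11.2792, Violet 15.7599, Amber 5.0131.
Lower quotas: Red 5, Blue 5, Green 20, Gold 5, Silver 11, Violet 15, Amber 5 (sum 66, leaving 3 seats).
Remainders in descending order: Violet 0.7599, Gold 0.6451, Green 0.5504, Blue 0.5287, Silver 0.2792, Red 0.2236, Amber 0.0131.
Largest remainders: Violet, Gold, Green receive the extra seats.
Silver receives 11.

11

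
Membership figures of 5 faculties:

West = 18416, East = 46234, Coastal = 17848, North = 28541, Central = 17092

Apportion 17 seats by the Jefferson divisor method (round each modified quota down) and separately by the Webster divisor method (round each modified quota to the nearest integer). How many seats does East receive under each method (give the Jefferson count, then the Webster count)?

7 and 6

Jefferson: West 2, East 7, Coastal 2, North 4, Central 2.
Webster: West 3, East 6, Coastal 2, North 4, Central 2.
East gets 7 under Jefferson and 6 under Webster.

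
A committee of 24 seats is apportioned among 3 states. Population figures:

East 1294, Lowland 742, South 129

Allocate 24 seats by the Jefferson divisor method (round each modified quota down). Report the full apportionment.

East 15, Lowland 8, South 1

Standard divisor 2165/24 ≈ 90.208; standard quotas: East 14.345, Lowland 8.225, South 1.430.
Rounding down gives 14, 8, 1 = 23 seats, so the divisor must be adjusted.
With modified divisor 84: modified quotas East 15.405, Lowland 8.833, South 1.536.
Rounding down: East 15, Lowland 8, South 1 (total 24).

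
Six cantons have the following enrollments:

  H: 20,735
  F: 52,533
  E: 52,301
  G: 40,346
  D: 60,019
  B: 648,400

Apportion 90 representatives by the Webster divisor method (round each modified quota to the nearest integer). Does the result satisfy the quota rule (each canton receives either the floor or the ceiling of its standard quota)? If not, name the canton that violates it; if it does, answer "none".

B

Standard quotas: H 2.134, F 5.408, E 5.384, G 4.153, D 6.178, B 66.743.
Webster allocation: H 2, F 5, E 5, G 4, D 6, B 68.
B has quota 66.743 (lower 66, upper 67) but receives 68 — outside the quota interval.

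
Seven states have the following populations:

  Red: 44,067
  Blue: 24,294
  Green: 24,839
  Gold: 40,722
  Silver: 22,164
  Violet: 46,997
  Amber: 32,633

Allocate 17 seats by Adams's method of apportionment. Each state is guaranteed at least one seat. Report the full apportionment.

Red: 3, Blue: 2, Green: 2, Gold: 3, Silver: 2, Violet: 3, Amber: 2

Standard divisor 235716/17 ≈ 13865.647; standard quotas: Red 3.178, Blue 1.752, Green 1.791, Gold 2.937, Silver 1.598, Violet 3.389, Amber 2.354.
Rounding up gives 4, 2, 2, 3, 2, 4, 3 = 20 seats, so the divisor must be adjusted.
With modified divisor 18300: modified quotas Red 2.408, Blue 1.328, Green 1.357, Gold 2.225, Silver 1.211, Violet 2.568, Amber 1.783.
Rounding up: Red 3, Blue 2, Green 2, Gold 3, Silver 2, Violet 3, Amber 2 (total 17).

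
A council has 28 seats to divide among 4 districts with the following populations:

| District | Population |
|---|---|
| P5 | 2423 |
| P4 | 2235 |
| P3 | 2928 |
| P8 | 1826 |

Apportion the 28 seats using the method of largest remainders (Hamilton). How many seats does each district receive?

Total 9412; standard divisor 9412/28 ≈ 336.143.
Standard quotas: P5 7.208, P4 6.649, P3 8.711, P8 5.432.
Lower quotas: P5 7, P4 6, P3 8, P8 5 (sum 26, leaving 2 seats).
Remainders in descending order: P3 0.711, P4 0.649, P8 0.432, P5 0.208.
The surplus seats go to P3, P4.

P5=7, P4=7, P3=9, P8=5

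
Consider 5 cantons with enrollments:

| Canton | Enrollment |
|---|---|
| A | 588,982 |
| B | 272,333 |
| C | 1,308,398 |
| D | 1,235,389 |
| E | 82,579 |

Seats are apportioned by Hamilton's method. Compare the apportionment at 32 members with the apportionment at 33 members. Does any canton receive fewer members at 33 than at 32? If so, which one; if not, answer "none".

none

At 32 seats: A 5, B 3, C 12, D 11, E 1.
At 33 seats: A 5, B 3, C 12, D 12, E 1.
No canton's allocation decreased.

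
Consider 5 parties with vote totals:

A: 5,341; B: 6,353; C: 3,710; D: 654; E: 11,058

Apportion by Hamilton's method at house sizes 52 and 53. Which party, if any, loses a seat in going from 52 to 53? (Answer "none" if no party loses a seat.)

At 52 seats: A 10, B 12, C 7, D 2, E 21.
At 53 seats: A 11, B 12, C 7, D 1, E 22.
D drops from 2 to 1.

D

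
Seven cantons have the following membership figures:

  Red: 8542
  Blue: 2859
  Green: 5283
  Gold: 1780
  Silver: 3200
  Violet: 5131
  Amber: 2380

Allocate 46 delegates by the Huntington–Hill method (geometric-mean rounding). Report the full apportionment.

With divisor 636: modified quotas Red 13.431, Blue 4.495, Green 8.307, Gold 2.799, Silver 5.031, Violet 8.068, Amber 3.742.
Geometric-mean thresholds: Red √(13·14)=13.491, Blue √(4·5)=4.472, Green √(8·9)=8.485, Gold √(2·3)=2.449, Silver √(5·6)=5.477, Violet √(8·9)=8.485, Amber √(3·4)=3.464.
Each quota rounded against its threshold gives Red 13, Blue 5, Green 8, Gold 3, Silver 5, Violet 8, Amber 4 (total 46).

Red 13; Blue 5; Green 8; Gold 3; Silver 5; Violet 8; Amber 4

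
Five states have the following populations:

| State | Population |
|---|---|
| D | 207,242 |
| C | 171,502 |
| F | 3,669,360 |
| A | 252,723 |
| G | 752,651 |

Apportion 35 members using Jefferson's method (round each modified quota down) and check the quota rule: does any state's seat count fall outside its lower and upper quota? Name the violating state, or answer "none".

F

Standard quotas: D 1.435, C 1.188, F 25.414, A 1.750, G 5.213.
Jefferson allocation: D 1, C 1, F 27, A 1, G 5.
F has quota 25.414 (lower 25, upper 26) but receives 27 — outside the quota interval.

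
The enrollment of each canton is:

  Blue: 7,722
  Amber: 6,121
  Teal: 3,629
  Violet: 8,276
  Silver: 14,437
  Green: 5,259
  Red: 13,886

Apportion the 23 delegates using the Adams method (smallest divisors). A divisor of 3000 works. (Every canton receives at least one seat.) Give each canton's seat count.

Blue=3, Amber=3, Teal=2, Violet=3, Silver=5, Green=2, Red=5

With modified divisor 3000: modified quotas Blue 2.574, Amber 2.040, Teal 1.210, Violet 2.759, Silver 4.812, Green 1.753, Red 4.629.
Rounding up: Blue 3, Amber 3, Teal 2, Violet 3, Silver 5, Green 2, Red 5 (total 23).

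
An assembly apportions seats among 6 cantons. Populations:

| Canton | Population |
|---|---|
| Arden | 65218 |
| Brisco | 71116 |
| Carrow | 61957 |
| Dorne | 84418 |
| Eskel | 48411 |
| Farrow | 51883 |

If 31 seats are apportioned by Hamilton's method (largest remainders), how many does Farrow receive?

4

Total 383003; standard divisor 383003/31 ≈ 12354.935.
Standard quotas: Arden 5.2787, Brisco 5.7561, Carrow 5.0148, Dorne 6.8327, Eskel 3.9184, Farrow 4.1994.
Lower quotas: Arden 5, Brisco 5, Carrow 5, Dorne 6, Eskel 3, Farrow 4 (sum 28, leaving 3 seats).
Remainders in descending order: Eskel 0.9184, Dorne 0.8327, Brisco 0.7561, Arden 0.2787, Farrow 0.1994, Carrow 0.0148.
The surplus seats go to Eskel, Dorne, Brisco.
Farrow receives 4.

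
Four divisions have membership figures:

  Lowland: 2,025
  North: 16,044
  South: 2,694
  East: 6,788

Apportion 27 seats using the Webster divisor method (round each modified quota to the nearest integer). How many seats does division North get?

Standard divisor 27551/27 ≈ 1020.407; standard quotas: Lowland 1.985, North 15.723, South 2.640, East 6.652.
Rounding to the nearest integer gives 2, 16, 3, 7 = 28 seats, so the divisor must be adjusted.
With modified divisor 1040: modified quotas Lowland 1.947, North 15.427, South 2.590, East 6.527.
Rounding to the nearest integer: Lowland 2, North 15, South 3, East 7 (total 27).
North receives 15.

15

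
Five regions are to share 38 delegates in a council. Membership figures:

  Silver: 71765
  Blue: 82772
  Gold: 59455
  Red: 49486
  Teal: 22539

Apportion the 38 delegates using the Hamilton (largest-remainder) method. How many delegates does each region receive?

Silver 9, Blue 11, Gold 8, Red 7, Teal 3

The standard divisor is 286017/38 ≈ 7526.763.
Standard quotas: Silver 9.5346, Blue 10.9970, Gold 7.8991, Red 6.5747, Teal 2.9945.
Lower quotas: Silver 9, Blue 10, Gold 7, Red 6, Teal 2 (sum 34, leaving 4 seats).
Remainders in descending order: Blue 0.9970, Teal 0.9945, Gold 0.8991, Red 0.5747, Silver 0.5346.
Largest remainders: Blue, Teal, Gold, Red receive the extra seats.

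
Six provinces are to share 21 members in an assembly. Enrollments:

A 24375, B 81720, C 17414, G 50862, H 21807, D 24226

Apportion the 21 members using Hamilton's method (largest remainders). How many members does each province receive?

A=2, B=8, C=2, G=5, H=2, D=2

Standard divisor: 220404 ÷ 21 ≈ 10495.429.
Standard quotas: A 2.3224, B 7.7862, C 1.6592, G 4.8461, H 2.0778, D 2.3082.
Lower quotas: A 2, B 7, C 1, G 4, H 2, D 2 (sum 18, leaving 3 seats).
Remainders in descending order: G 0.8461, B 0.7862, C 0.6592, A 0.3224, D 0.3082, H 0.0778.
The surplus seats go to G, B, C.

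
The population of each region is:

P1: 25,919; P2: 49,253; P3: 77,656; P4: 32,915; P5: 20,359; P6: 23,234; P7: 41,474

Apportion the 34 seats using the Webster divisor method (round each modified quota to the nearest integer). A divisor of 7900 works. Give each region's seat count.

P1 3, P2 6, P3 10, P4 4, P5 3, P6 3, P7 5

With modified divisor 7900: modified quotas P1 3.281, P2 6.235, P3 9.830, P4 4.166, P5 2.577, P6 2.941, P7 5.250.
Rounding to the nearest integer: P1 3, P2 6, P3 10, P4 4, P5 3, P6 3, P7 5 (total 34).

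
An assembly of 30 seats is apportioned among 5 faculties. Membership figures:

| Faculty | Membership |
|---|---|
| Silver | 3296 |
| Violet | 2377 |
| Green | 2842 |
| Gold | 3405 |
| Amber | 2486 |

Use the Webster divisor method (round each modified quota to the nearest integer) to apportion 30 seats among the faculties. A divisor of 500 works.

With modified divisor 500: modified quotas Silver 6.592, Violet 4.754, Green 5.684, Gold 6.810, Amber 4.972.
Rounding to the nearest integer: Silver 7, Violet 5, Green 6, Gold 7, Amber 5 (total 30).

Silver 7, Violet 5, Green 6, Gold 7, Amber 5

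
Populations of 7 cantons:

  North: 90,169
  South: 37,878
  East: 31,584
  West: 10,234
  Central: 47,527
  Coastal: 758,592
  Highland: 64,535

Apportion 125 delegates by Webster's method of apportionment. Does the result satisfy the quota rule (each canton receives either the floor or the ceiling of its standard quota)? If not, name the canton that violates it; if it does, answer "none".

Coastal

Standard quotas: North 10.832, South 4.550, East 3.794, West 1.229, Central 5.710, Coastal 91.131, Highland 7.753.
Webster allocation: North 11, South 5, East 4, West 1, Central 6, Coastal 90, Highland 8.
Coastal has quota 91.131 (lower 91, upper 92) but receives 90 — outside the quota interval.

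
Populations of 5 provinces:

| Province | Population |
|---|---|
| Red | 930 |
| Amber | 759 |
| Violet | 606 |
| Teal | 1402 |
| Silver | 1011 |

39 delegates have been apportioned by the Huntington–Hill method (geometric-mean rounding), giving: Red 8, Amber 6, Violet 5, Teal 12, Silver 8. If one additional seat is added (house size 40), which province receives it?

Silver

Priority for the next seat is population ÷ (√(s·(s+1))).
Priorities: Red 109.602, Amber 117.116, Violet 110.640, Teal 112.250, Silver 119.147.
Highest priority: Silver.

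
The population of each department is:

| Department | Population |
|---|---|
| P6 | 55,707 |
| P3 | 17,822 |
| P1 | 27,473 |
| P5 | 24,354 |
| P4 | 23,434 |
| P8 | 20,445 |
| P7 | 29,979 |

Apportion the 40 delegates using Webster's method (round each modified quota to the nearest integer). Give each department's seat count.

P6: 11; P3: 4; P1: 5; P5: 5; P4: 5; P8: 4; P7: 6

Standard divisor 199214/40 ≈ 4980.35; standard quotas: P6 11.185, P3 3.578, P1 5.516, P5 4.890, P4 4.705, P8 4.105, P7 6.019.
Rounding to the nearest integer gives 11, 4, 6, 5, 5, 4, 6 = 41 seats, so the divisor must be adjusted.
With modified divisor 5040: modified quotas P6 11.053, P3 3.536, P1 5.451, P5 4.832, P4 4.650, P8 4.057, P7 5.948.
Rounding to the nearest integer: P6 11, P3 4, P1 5, P5 5, P4 5, P8 4, P7 6 (total 40).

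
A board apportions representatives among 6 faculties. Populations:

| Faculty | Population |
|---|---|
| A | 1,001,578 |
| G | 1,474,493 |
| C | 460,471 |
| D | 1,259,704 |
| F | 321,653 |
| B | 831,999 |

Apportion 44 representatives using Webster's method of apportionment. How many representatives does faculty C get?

Standard divisor 5349898/44 ≈ 121588.591; standard quotas: A 8.237, G 12.127, C 3.787, D 10.360, F 2.645, B 6.843.
Rounding to the nearest integer gives A 8, G 12, C 4, D 10, F 3, B 7 — total 44, matching the house size, so no adjustment is needed.
C receives 4.

4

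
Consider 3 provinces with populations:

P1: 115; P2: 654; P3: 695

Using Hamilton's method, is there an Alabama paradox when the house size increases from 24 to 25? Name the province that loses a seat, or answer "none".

none

At 24 seats: P1 2, P2 11, P3 11.
At 25 seats: P1 2, P2 11, P3 12.
No province's allocation decreased.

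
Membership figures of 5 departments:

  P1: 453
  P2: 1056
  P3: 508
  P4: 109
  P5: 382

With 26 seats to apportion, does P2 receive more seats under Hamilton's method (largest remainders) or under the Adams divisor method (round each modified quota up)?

Hamilton: P1 5, P2 11, P3 5, P4 1, P5 4.
Adams: P1 5, P2 10, P3 5, P4 2, P5 4.
P2 gets 11 under Hamilton and 10 under Adams.

Hamilton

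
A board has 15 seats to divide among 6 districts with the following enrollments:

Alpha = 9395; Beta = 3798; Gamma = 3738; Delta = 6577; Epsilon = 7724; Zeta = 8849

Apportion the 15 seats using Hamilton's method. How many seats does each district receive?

Alpha 4; Beta 1; Gamma 1; Delta 3; Epsilon 3; Zeta 3

Total 40081; standard divisor 40081/15 ≈ 2672.067.
Standard quotas: Alpha 3.5160, Beta 1.4214, Gamma 1.3989, Delta 2.4614, Epsilon 2.8906, Zeta 3.3117.
Lower quotas: Alpha 3, Beta 1, Gamma 1, Delta 2, Epsilon 2, Zeta 3 (sum 12, leaving 3 seats).
Remainders in descending order: Epsilon 0.8906, Alpha 0.5160, Delta 0.4614, Beta 0.4214, Gamma 0.3989, Zeta 0.3117.
Largest remainders: Epsilon, Alpha, Delta receive the extra seats.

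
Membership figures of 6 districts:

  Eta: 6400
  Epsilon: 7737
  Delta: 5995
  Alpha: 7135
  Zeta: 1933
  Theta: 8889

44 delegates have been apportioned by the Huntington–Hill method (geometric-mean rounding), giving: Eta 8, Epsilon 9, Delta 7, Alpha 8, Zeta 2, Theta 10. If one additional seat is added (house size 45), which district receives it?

Theta

Priority for the next seat is population ÷ (√(s·(s+1))).
Priorities: Eta 754.247, Epsilon 815.551, Delta 801.116, Alpha 840.868, Zeta 789.144, Theta 847.533.
Highest priority: Theta.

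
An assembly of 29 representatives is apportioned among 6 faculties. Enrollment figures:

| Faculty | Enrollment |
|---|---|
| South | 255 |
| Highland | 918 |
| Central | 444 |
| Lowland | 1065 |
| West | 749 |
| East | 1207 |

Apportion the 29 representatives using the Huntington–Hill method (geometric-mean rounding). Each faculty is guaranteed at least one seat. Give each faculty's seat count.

South: 2, Highland: 6, Central: 3, Lowland: 6, West: 5, East: 7

With divisor 166: modified quotas South 1.536, Highland 5.530, Central 2.675, Lowland 6.416, West 4.512, East 7.271.
Geometric-mean thresholds: South √(1·2)=1.414, Highland √(5·6)=5.477, Central √(2·3)=2.449, Lowland √(6·7)=6.481, West √(4·5)=4.472, East √(7·8)=7.483.
Each quota rounded against its threshold gives South 2, Highland 6, Central 3, Lowland 6, West 5, East 7 (total 29).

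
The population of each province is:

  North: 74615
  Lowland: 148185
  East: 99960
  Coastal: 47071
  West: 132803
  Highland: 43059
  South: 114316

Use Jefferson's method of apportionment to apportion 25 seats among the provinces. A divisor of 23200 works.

With modified divisor 23200: modified quotas North 3.216, Lowland 6.387, East 4.309, Coastal 2.029, West 5.724, Highland 1.856, South 4.927.
Rounding down: North 3, Lowland 6, East 4, Coastal 2, West 5, Highland 1, South 4 (total 25).

North=3, Lowland=6, East=4, Coastal=2, West=5, Highland=1, South=4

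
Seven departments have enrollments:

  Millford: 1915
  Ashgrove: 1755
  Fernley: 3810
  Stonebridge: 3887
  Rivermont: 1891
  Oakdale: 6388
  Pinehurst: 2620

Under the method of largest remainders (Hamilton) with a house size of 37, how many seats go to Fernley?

Standard divisor: 22266 ÷ 37 ≈ 601.784.
Standard quotas: Millford 3.1822, Ashgrove 2.9163, Fernley 6.3312, Stonebridge 6.4591, Rivermont 3.1423, Oakdale 10.6151, Pinehurst 4.3537.
Lower quotas: Millford 3, Ashgrove 2, Fernley 6, Stonebridge 6, Rivermont 3, Oakdale 10, Pinehurst 4 (sum 34, leaving 3 seats).
Remainders in descending order: Ashgrove 0.9163, Oakdale 0.6151, Stonebridge 0.4591, Pinehurst 0.3537, Fernley 0.3312, Millford 0.1822, Rivermont 0.1423.
Largest remainders: Ashgrove, Oakdale, Stonebridge receive the extra seats.
Fernley receives 6.

6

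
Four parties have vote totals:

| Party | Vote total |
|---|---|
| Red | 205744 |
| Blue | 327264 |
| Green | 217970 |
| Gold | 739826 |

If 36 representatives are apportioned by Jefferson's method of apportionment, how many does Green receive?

5

Standard divisor 1490804/36 ≈ 41411.222; standard quotas: Red 4.968, Blue 7.903, Green 5.264, Gold 17.865.
Rounding down gives 4, 7, 5, 17 = 33 seats, so the divisor must be adjusted.
With modified divisor 39900: modified quotas Red 5.156, Blue 8.202, Green 5.463, Gold 18.542.
Rounding down: Red 5, Blue 8, Green 5, Gold 18 (total 36).
Green receives 5.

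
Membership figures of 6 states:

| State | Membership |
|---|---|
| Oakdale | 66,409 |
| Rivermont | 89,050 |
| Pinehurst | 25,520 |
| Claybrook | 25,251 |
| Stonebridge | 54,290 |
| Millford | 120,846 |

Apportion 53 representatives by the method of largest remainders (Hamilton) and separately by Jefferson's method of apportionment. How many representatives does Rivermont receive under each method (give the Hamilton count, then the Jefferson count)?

Hamilton: Oakdale 9, Rivermont 12, Pinehurst 4, Claybrook 3, Stonebridge 8, Millford 17.
Jefferson: Oakdale 9, Rivermont 13, Pinehurst 3, Claybrook 3, Stonebridge 8, Millford 17.
Rivermont gets 12 under Hamilton and 13 under Jefferson.

12 and 13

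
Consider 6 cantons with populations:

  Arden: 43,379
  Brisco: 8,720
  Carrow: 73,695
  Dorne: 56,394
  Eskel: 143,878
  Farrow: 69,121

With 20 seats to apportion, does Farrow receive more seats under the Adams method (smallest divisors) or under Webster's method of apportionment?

Adams: Arden 2, Brisco 1, Carrow 4, Dorne 3, Eskel 7, Farrow 3.
Webster: Arden 2, Brisco 0, Carrow 4, Dorne 3, Eskel 7, Farrow 4.
Farrow gets 3 under Adams and 4 under Webster.

Webster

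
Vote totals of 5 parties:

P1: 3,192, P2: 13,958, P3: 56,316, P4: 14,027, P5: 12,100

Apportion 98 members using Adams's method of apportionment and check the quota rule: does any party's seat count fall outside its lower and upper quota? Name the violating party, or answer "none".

Standard quotas: P1 3.141, P2 13.735, P3 55.415, P4 13.803, P5 11.906.
Adams allocation: P1 4, P2 14, P3 54, P4 14, P5 12.
P3 has quota 55.415 (lower 55, upper 56) but receives 54 — outside the quota interval.

P3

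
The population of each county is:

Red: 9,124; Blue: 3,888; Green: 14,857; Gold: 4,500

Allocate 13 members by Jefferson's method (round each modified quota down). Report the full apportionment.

Red 4, Blue 1, Green 6, Gold 2

Standard divisor 32369/13 ≈ 2489.923; standard quotas: Red 3.664, Blue 1.561, Green 5.967, Gold 1.807.
Rounding down gives 3, 1, 5, 1 = 10 seats, so the divisor must be adjusted.
With modified divisor 2200: modified quotas Red 4.147, Blue 1.767, Green 6.753, Gold 2.045.
Rounding down: Red 4, Blue 1, Green 6, Gold 2 (total 13).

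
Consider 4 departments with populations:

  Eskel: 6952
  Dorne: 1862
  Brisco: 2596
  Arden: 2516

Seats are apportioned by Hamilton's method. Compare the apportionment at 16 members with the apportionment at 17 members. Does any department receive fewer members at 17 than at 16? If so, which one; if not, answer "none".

At 16 seats: Eskel 8, Dorne 2, Brisco 3, Arden 3.
At 17 seats: Eskel 9, Dorne 2, Brisco 3, Arden 3.
No department's allocation decreased.

none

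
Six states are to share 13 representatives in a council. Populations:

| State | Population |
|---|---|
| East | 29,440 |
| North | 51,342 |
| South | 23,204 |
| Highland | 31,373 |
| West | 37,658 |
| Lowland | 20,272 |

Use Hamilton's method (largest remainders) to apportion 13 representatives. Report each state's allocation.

East 2; North 3; South 2; Highland 2; West 3; Lowland 1

Standard divisor: 193289 ÷ 13 ≈ 14868.385.
Standard quotas: East 1.9800, North 3.4531, South 1.5606, Highland 2.1100, West 2.5328, Lowland 1.3634.
Lower quotas: East 1, North 3, South 1, Highland 2, West 2, Lowland 1 (sum 10, leaving 3 seats).
Remainders in descending order: East 0.9800, South 0.5606, West 0.5328, North 0.4531, Lowland 0.3634, Highland 0.1100.
Largest remainders: East, South, West receive the extra seats.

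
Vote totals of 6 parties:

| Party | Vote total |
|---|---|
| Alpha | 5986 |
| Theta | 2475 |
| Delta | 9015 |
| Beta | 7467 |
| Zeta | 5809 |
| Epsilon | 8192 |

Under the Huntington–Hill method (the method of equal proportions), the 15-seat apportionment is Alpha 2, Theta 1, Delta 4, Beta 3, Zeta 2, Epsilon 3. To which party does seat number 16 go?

Priority for the next seat is population ÷ (√(s·(s+1))).
Priorities: Alpha 2443.774, Theta 1750.089, Delta 2015.815, Beta 2155.537, Zeta 2371.514, Epsilon 2364.827.
Highest priority: Alpha.

Alpha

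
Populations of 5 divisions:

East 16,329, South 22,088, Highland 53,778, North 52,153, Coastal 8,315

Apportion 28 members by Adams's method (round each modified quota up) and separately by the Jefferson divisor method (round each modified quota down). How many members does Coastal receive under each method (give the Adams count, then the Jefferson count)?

2 and 1

Adams: East 3, South 4, Highland 10, North 9, Coastal 2.
Jefferson: East 3, South 4, Highland 10, North 10, Coastal 1.
Coastal gets 2 under Adams and 1 under Jefferson.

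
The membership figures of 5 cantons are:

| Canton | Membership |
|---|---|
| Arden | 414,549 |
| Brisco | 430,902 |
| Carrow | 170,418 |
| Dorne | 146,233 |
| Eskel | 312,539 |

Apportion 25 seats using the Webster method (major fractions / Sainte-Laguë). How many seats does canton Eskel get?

Standard divisor 1474641/25 ≈ 58985.64; standard quotas: Arden 7.028, Brisco 7.305, Carrow 2.889, Dorne 2.479, Eskel 5.299.
Rounding to the nearest integer gives 7, 7, 3, 2, 5 = 24 seats, so the divisor must be adjusted.
With modified divisor 58000: modified quotas Arden 7.147, Brisco 7.429, Carrow 2.938, Dorne 2.521, Eskel 5.389.
Rounding to the nearest integer: Arden 7, Brisco 7, Carrow 3, Dorne 3, Eskel 5 (total 25).
Eskel receives 5.

5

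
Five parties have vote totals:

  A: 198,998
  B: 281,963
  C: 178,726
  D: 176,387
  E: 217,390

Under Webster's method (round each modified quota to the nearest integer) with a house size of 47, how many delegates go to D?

Standard divisor 1053464/47 ≈ 22414.128; standard quotas: A 8.878, B 12.580, C 7.974, D 7.869, E 9.699.
Rounding to the nearest integer gives 9, 13, 8, 8, 10 = 48 seats, so the divisor must be adjusted.
With modified divisor 22700: modified quotas A 8.766, B 12.421, C 7.873, D 7.770, E 9.577.
Rounding to the nearest integer: A 9, B 12, C 8, D 8, E 10 (total 47).
D receives 8.

8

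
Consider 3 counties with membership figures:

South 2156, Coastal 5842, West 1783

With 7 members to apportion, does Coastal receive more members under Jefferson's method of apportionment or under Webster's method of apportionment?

Jefferson

Jefferson: South 1, Coastal 5, West 1.
Webster: South 2, Coastal 4, West 1.
Coastal gets 5 under Jefferson and 4 under Webster.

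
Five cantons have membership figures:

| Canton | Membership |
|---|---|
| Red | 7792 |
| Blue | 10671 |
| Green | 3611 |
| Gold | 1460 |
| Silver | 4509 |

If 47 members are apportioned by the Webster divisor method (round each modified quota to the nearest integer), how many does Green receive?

6

Standard divisor 28043/47 ≈ 596.66; standard quotas: Red 13.059, Blue 17.885, Green 6.052, Gold 2.447, Silver 7.557.
Rounding to the nearest integer gives Red 13, Blue 18, Green 6, Gold 2, Silver 8 — total 47, matching the house size, so no adjustment is needed.
Green receives 6.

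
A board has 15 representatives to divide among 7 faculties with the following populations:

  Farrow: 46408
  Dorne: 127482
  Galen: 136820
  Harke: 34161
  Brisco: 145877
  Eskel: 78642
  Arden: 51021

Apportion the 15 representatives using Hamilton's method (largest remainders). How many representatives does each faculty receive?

Farrow=1; Dorne=3; Galen=3; Harke=1; Brisco=4; Eskel=2; Arden=1

Total 620411; standard divisor 620411/15 ≈ 41360.733.
Standard quotas: Farrow 1.1220, Dorne 3.0822, Galen 3.3080, Harke 0.8259, Brisco 3.5269, Eskel 1.9014, Arden 1.2336.
Lower quotas: Farrow 1, Dorne 3, Galen 3, Harke 0, Brisco 3, Eskel 1, Arden 1 (sum 12, leaving 3 seats).
Remainders in descending order: Eskel 0.9014, Harke 0.8259, Brisco 0.5269, Galen 0.3080, Arden 0.2336, Farrow 0.1220, Dorne 0.0822.
Largest remainders: Eskel, Harke, Brisco receive the extra seats.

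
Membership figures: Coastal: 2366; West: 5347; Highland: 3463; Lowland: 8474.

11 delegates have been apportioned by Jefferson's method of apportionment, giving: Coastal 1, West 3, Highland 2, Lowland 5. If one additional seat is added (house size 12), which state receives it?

Lowland

Priority for the next seat is population ÷ (current seats + 1).
Priorities: Coastal 1183.000, West 1336.750, Highland 1154.333, Lowland 1412.333.
Highest priority: Lowland.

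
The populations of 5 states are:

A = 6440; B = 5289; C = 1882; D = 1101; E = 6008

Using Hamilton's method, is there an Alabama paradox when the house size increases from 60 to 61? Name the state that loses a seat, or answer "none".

C

At 60 seats: A 19, B 15, C 6, D 3, E 17.
At 61 seats: A 19, B 16, C 5, D 3, E 18.
C drops from 6 to 5.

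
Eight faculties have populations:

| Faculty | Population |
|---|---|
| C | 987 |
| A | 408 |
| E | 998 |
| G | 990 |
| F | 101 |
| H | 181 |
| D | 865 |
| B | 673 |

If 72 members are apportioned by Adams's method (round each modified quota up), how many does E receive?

14

Standard divisor 5203/72 ≈ 72.264; standard quotas: C 13.658, A 5.646, E 13.810, G 13.700, F 1.398, H 2.505, D 11.970, B 9.313.
Rounding up gives 14, 6, 14, 14, 2, 3, 12, 10 = 75 seats, so the divisor must be adjusted.
With modified divisor 76.5: modified quotas C 12.902, A 5.333, E 13.046, G 12.941, F 1.320, H 2.366, D 11.307, B 8.797.
Rounding up: C 13, A 6, E 14, G 13, F 2, H 3, D 12, B 9 (total 72).
E receives 14.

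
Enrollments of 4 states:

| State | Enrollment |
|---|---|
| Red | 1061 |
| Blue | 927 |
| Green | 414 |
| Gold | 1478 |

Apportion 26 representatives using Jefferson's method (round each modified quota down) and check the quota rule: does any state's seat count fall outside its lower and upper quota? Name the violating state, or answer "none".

Standard quotas: Red 7.110, Blue 6.212, Green 2.774, Gold 9.904.
Jefferson allocation: Red 7, Blue 6, Green 3, Gold 10.
Every allocation lies between the lower and upper quota.

none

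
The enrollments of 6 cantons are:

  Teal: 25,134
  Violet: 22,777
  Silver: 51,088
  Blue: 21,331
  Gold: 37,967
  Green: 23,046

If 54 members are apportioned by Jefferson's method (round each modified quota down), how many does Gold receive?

11

Standard divisor 181343/54 ≈ 3358.204; standard quotas: Teal 7.484, Violet 6.782, Silver 15.213, Blue 6.352, Gold 11.306, Green 6.863.
Rounding down gives 7, 6, 15, 6, 11, 6 = 51 seats, so the divisor must be adjusted.
With modified divisor 3180: modified quotas Teal 7.904, Violet 7.163, Silver 16.065, Blue 6.708, Gold 11.939, Green 7.247.
Rounding down: Teal 7, Violet 7, Silver 16, Blue 6, Gold 11, Green 7 (total 54).
Gold receives 11.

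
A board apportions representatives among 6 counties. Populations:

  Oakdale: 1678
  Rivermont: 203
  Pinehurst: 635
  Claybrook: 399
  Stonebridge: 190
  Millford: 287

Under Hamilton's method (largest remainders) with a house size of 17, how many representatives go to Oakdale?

Standard divisor: 3392 ÷ 17 ≈ 199.529.
Standard quotas: Oakdale 8.410, Rivermont 1.017, Pinehurst 3.182, Claybrook 2.000, Stonebridge 0.952, Millford 1.438.
Lower quotas: Oakdale 8, Rivermont 1, Pinehurst 3, Claybrook 1, Stonebridge 0, Millford 1 (sum 14, leaving 3 seats).
Remainders in descending order: Claybrook 1.000, Stonebridge 0.952, Millford 0.438, Oakdale 0.410, Pinehurst 0.182, Rivermont 0.017.
The surplus seats go to Claybrook, Stonebridge, Millford.
Oakdale receives 8.

8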